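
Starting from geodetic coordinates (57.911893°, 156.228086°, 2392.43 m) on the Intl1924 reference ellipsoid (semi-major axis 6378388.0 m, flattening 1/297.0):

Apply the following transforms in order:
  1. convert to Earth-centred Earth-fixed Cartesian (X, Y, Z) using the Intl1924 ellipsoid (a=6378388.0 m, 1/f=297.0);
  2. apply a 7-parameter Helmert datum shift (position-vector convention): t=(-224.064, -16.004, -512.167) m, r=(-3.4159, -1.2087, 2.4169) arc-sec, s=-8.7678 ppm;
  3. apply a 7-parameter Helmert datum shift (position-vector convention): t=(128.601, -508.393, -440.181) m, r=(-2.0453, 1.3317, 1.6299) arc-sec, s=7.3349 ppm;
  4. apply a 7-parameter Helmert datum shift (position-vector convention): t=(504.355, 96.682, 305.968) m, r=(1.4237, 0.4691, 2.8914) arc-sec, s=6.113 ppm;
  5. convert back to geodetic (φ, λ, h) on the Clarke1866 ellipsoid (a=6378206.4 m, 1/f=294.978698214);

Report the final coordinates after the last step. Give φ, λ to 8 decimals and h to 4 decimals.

start: φ=57.911893°, λ=156.228086°, h=2392.430 m
→ ECEF (a=6378388.000, f=1/297.0): X=-3109540.5867, Y=1369650.4154, Z=5382671.5188
→ Helmert 7p (PV): X=-3109784.9774, Y=1369675.1073, Z=5382071.2538
→ Helmert 7p (PV): X=-3109655.2613, Y=1369205.5555, Z=5381677.0458
→ Helmert 7p (PV): X=-3109176.8697, Y=1369229.8703, Z=5382032.4349
→ geod (Bowring, a=6378206.400): φ=57.91385184°, λ=156.23210412°, h=1870.8011 m

φ=57.91385184°, λ=156.23210412°, h=1870.8011 m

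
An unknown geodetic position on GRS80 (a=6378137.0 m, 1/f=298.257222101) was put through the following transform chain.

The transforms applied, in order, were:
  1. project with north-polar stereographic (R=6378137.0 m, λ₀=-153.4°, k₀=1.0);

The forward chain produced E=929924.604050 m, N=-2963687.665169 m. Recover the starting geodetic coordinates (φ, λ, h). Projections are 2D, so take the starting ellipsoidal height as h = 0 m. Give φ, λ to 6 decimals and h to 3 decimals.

start: E=929924.6040, N=-2963687.6652 m
→ stereo⁻¹: φ=62.62958200°, λ=-135.97956100°

φ=62.629582°, λ=-135.979561°, h=0.000 m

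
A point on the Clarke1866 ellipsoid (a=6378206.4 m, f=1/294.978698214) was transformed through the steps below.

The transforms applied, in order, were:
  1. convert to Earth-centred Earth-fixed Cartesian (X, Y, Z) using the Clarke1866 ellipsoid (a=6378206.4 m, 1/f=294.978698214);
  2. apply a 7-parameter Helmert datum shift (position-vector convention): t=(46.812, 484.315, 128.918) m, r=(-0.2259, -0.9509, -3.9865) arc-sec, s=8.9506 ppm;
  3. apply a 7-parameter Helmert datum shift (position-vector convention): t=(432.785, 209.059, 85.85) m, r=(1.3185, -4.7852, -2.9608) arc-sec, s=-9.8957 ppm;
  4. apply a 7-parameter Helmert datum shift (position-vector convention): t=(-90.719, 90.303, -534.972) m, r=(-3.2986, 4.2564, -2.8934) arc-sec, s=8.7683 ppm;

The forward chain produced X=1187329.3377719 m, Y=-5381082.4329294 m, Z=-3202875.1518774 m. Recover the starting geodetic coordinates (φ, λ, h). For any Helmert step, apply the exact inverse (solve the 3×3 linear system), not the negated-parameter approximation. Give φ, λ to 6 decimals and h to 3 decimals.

start: X=1187329.3378, Y=-5381082.4329, Z=-3202875.1519 m
→ Helmert⁻¹: X=1187551.2115, Y=-5381057.6815, Z=-3202373.6494
→ Helmert⁻¹: X=1187133.1240, Y=-5381323.4231, Z=-3202484.3321
→ Helmert⁻¹: X=1187164.9360, Y=-5381733.1162, Z=-3202595.9520
→ geod (Bowring, a=6378206.400): φ=-30.33083100°, λ=-77.56025600°, h=1363.6780 m

φ=-30.330831°, λ=-77.560256°, h=1363.678 m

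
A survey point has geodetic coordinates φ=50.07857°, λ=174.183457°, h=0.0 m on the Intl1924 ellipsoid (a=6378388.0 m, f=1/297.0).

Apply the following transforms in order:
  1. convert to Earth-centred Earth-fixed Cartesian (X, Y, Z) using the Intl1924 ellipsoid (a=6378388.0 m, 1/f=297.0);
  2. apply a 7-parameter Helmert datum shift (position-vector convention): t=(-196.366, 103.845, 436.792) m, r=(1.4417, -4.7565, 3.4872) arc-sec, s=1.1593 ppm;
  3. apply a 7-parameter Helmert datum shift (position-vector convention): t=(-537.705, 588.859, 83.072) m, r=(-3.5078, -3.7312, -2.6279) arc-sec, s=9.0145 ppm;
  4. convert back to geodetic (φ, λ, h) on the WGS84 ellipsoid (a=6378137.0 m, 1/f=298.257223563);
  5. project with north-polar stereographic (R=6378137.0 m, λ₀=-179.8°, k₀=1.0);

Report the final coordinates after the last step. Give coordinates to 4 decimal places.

start: φ=50.078570°, λ=174.183457°, h=0.000 m
→ ECEF (a=6378388.000, f=1/297.0): X=-4080245.2784, Y=415646.4800, Z=4868495.5679
→ Helmert 7p (PV): X=-4080565.6701, Y=415647.7958, Z=4868846.8179
→ Helmert 7p (PV): X=-4081222.9390, Y=416375.1920, Z=4868892.8959
→ geod (Bowring, a=6378137.000): φ=50.07283868°, λ=174.17471571°, h=1173.6800 m
→ stereo (R=6378137.0, λ₀=-179.8°): E=-486389.5973, N=-4608125.4293

E=-486389.5973 m, N=-4608125.4293 m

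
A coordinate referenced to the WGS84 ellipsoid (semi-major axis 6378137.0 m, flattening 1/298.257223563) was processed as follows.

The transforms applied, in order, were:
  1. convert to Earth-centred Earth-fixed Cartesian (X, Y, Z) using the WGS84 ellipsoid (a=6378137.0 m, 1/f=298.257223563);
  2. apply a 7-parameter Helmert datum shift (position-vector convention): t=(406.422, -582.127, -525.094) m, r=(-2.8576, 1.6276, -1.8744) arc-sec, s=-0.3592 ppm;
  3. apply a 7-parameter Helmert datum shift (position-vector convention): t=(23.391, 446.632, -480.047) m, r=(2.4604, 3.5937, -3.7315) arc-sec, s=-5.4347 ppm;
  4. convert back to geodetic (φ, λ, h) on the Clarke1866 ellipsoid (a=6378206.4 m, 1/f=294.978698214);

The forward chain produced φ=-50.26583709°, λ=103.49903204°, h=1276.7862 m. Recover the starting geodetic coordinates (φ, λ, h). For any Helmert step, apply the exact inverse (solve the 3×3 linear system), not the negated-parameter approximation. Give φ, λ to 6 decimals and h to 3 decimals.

φ=-50.256583°, λ=103.504290°, h=618.116 m

start: φ=-50.265837°, λ=103.499032°, h=1276.786 m
→ ECEF (a=6378206.400, f=1/294.978698214): X=-953818.4653, Y=3973235.5405, Z=-4882520.9034
→ Helmert⁻¹: X=-953833.8501, Y=3972735.0080, Z=-4882131.3956
→ Helmert⁻¹: X=-954238.2027, Y=3973377.5201, Z=-4881560.5375
→ geod (Bowring, a=6378137.000): φ=-50.25658300°, λ=103.50429000°, h=618.1160 m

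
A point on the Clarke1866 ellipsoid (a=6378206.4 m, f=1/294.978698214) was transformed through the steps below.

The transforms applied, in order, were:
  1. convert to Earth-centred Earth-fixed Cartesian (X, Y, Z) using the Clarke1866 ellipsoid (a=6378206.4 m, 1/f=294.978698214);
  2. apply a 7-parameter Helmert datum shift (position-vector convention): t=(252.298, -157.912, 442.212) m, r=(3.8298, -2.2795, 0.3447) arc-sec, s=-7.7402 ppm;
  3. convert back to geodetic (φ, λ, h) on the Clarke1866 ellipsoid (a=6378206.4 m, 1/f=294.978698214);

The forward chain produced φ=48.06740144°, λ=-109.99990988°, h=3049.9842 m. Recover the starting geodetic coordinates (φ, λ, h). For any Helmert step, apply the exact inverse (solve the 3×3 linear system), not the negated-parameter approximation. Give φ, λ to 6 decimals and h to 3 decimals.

φ=48.066374°, λ=-110.003654°, h=2729.275 m

start: φ=48.067401°, λ=-109.999910°, h=3049.984 m
→ ECEF (a=6378206.400, f=1/294.978698214): X=-1461212.5473, Y=-4014668.1273, Z=4723952.4757
→ Helmert⁻¹: X=-1461430.6638, Y=-4014451.1408, Z=4723637.5136
→ geod (Bowring, a=6378206.400): φ=48.06637400°, λ=-110.00365400°, h=2729.2750 m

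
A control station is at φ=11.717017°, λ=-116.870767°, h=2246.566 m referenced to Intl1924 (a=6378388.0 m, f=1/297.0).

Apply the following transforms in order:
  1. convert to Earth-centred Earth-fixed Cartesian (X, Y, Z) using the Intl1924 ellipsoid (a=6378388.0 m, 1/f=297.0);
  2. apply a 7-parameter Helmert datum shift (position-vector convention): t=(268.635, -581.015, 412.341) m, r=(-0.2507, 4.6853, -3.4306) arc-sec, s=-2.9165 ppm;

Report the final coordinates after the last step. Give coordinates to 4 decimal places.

start: φ=11.717017°, λ=-116.870767°, h=2246.566 m
→ ECEF (a=6378388.000, f=1/297.0): X=-2824214.8294, Y=-5573878.0400, Z=1287237.7030
→ Helmert 7p (PV): X=-2824001.4227, Y=-5574394.2619, Z=1287717.2162

X=-2824001.4227 m, Y=-5574394.2619 m, Z=1287717.2162 m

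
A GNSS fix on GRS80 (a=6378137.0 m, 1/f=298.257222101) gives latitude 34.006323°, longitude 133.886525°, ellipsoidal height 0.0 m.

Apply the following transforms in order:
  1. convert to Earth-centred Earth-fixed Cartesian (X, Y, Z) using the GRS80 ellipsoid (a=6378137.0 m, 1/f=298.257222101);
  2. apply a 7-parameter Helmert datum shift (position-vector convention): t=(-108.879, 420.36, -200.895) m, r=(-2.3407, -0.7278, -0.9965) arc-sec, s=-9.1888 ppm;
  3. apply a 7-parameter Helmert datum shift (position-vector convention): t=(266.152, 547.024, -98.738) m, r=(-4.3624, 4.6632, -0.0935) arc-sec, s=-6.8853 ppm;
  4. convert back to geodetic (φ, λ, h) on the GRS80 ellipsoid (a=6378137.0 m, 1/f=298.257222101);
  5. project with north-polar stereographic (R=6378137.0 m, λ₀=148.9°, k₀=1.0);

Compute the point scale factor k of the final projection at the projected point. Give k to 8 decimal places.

start: φ=34.006323°, λ=133.886525°, h=0.000 m
→ ECEF (a=6378137.000, f=1/298.257222101): X=-3669185.9964, Y=3814643.5927, Z=3547027.9980
→ Helmert 7p (PV): X=-3669255.2465, Y=3815086.8785, Z=3546738.2752
→ Helmert 7p (PV): X=-3668881.9177, Y=3815684.3090, Z=3546617.3836
→ geod (Bowring, a=6378137.000): φ=34.00053504°, λ=133.87634382°, h=217.4864 m
→ into stereo (λ₀=148.9°): φ=34.00053504°, λ−λ₀=-15.02365618°
scale k = 1.28270855

1.28270855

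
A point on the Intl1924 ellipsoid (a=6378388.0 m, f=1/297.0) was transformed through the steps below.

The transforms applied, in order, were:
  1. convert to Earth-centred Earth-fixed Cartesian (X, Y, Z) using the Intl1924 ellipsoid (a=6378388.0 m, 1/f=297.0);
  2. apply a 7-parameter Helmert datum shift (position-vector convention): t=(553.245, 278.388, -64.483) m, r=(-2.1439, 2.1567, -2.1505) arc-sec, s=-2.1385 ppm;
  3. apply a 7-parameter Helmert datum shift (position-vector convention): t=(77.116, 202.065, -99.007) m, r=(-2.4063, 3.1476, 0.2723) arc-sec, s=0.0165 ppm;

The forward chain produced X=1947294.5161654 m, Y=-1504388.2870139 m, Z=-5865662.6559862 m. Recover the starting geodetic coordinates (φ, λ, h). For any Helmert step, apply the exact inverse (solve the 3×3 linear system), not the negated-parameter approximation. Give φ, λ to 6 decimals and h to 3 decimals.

φ=-67.379605°, λ=-37.700763°, h=578.559 m

start: X=1947294.5162, Y=-1504388.2870, Z=-5865662.6560 m
→ Helmert⁻¹: X=1947304.8901, Y=-1504524.4700, Z=-5865551.3882
→ Helmert⁻¹: X=1946832.8259, Y=-1504724.8130, Z=-5865494.7326
→ geod (Bowring, a=6378388.000): φ=-67.37960500°, λ=-37.70076300°, h=578.5590 m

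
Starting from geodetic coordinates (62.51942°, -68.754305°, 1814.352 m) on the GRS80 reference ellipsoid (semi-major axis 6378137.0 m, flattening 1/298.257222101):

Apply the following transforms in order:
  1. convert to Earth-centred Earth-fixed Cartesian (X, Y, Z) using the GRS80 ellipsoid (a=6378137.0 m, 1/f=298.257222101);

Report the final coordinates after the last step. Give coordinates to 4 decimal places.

start: φ=62.519420°, λ=-68.754305°, h=1814.352 m
→ ECEF (a=6378137.000, f=1/298.257222101): X=1069637.8433, Y=-2751181.0837, Z=5637070.1602

X=1069637.8433 m, Y=-2751181.0837 m, Z=5637070.1602 m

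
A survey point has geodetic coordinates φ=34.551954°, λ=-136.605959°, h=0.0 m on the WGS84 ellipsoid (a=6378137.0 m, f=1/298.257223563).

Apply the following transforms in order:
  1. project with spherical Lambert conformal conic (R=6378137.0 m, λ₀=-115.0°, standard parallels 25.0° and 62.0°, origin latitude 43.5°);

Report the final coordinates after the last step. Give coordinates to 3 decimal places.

E=-1882554.969 m, N=-698814.231 m

start: φ=34.551954°, λ=-136.605959°, h=0.000 m
→ lcc (R=6378137.0, λ₀=-115.0°): E=-1882554.9689, N=-698814.2315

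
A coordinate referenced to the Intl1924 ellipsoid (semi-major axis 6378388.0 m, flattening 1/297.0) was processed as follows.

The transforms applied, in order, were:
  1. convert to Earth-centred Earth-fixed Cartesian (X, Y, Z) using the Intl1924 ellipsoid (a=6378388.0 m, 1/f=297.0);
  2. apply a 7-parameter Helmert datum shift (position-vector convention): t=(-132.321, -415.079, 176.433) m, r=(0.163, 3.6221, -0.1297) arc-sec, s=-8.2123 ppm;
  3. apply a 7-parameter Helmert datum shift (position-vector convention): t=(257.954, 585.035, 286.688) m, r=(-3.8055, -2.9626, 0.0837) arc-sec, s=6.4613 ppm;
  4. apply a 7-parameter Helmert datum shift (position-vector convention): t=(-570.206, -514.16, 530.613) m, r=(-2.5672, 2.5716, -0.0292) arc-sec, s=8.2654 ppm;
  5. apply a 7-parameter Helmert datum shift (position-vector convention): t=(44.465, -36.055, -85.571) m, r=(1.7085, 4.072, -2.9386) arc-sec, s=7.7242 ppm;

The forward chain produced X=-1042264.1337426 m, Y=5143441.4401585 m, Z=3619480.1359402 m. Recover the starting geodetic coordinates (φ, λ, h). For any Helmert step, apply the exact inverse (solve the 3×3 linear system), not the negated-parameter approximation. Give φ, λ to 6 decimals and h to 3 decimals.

φ=34.766984°, λ=101.452545°, h=3294.065 m

start: X=-1042264.1337, Y=5143441.4402, Z=3619480.1359 m
→ Helmert⁻¹: X=-1042445.2795, Y=5143452.8950, Z=3619474.5659
→ Helmert⁻¹: X=-1041912.3096, Y=5143879.3488, Z=3618965.0726
→ Helmert⁻¹: X=-1042109.4661, Y=5143194.7398, Z=3618764.8611
→ Helmert⁻¹: X=-1042052.4807, Y=5143654.2644, Z=3618595.7816
→ geod (Bowring, a=6378388.000): φ=34.76698400°, λ=101.45254500°, h=3294.0650 m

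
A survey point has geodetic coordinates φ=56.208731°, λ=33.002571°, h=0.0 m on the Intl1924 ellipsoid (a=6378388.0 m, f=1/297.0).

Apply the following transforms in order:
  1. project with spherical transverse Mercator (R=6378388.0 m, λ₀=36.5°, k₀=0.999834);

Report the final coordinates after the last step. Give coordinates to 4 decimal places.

start: φ=56.208731°, λ=33.002571°, h=0.000 m
→ tm (R=6378388.0, λ₀=36.5°): E=-216455.6183, N=6261827.9669

E=-216455.6183 m, N=6261827.9669 m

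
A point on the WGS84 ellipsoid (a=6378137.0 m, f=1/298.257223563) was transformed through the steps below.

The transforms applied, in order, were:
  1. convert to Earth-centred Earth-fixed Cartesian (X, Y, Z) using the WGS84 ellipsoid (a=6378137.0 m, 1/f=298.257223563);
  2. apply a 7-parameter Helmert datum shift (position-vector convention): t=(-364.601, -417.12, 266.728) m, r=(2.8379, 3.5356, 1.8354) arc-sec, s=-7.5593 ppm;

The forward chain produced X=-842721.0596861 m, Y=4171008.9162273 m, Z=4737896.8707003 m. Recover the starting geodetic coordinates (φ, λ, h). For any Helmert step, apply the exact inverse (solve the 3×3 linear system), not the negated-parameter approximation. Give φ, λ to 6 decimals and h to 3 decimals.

start: X=-842721.0597, Y=4171008.9162, Z=4737896.8707 m
→ Helmert⁻¹: X=-842406.9144, Y=4171530.2478, Z=4737594.1223
→ geod (Bowring, a=6378137.000): φ=48.25811700°, λ=101.41687800°, h=2092.5280 m

φ=48.258117°, λ=101.416878°, h=2092.528 m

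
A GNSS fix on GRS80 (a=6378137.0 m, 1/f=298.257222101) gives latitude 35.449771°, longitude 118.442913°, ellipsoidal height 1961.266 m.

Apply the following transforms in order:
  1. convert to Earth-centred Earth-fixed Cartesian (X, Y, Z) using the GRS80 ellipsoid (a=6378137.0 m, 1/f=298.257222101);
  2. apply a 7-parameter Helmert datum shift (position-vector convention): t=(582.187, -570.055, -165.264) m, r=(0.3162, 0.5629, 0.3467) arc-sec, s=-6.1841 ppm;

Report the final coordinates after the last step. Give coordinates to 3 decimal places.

X=-2477615.892 m, Y=4574562.374 m, Z=3679592.868 m

start: φ=35.449771°, λ=118.442913°, h=1961.266 m
→ ECEF (a=6378137.000, f=1/298.257222101): X=-2478215.7563, Y=4575170.5291, Z=3679767.1115
→ Helmert 7p (PV): X=-2477615.8918, Y=4574562.3744, Z=3679592.8681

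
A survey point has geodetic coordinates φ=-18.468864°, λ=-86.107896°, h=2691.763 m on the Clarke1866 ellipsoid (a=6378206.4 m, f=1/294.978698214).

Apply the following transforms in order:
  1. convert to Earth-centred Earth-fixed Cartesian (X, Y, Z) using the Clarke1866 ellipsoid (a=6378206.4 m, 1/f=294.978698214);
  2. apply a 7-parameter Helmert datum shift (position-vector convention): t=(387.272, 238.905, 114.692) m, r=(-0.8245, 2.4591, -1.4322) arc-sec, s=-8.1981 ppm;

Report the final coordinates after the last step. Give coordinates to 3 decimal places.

X=411271.370 m, Y=-6040070.838 m, Z=-2008255.203 m

start: φ=-18.468864°, λ=-86.107896°, h=2691.763 m
→ ECEF (a=6378206.400, f=1/294.978698214): X=410953.3522, Y=-6040348.3804, Z=-2008405.6051
→ Helmert 7p (PV): X=411271.3702, Y=-6040070.8375, Z=-2008255.2026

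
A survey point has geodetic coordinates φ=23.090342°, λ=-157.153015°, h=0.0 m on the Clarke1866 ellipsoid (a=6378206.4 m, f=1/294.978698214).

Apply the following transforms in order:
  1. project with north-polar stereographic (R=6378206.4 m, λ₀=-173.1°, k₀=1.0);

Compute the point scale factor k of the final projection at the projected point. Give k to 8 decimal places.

start: φ=23.090342°, λ=-157.153015°, h=0.000 m
→ into stereo (λ₀=-173.1°): φ=23.09034200°, λ−λ₀=15.94698500°
scale k = 1.43659371

1.43659371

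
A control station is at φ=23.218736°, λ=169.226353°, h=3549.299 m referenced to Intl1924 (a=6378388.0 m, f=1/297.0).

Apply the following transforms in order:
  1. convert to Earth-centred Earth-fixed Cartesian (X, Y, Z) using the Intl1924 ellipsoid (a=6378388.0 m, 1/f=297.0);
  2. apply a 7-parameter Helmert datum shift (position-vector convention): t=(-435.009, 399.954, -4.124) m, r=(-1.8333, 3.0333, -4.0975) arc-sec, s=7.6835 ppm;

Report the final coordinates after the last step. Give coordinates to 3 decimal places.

X=-5765092.085 m, Y=1097467.311 m, Z=2500521.617 m

start: φ=23.218736°, λ=169.226353°, h=3549.299 m
→ ECEF (a=6378388.000, f=1/297.0): X=-5764671.3452, Y=1096922.1868, Z=2500431.5038
→ Helmert 7p (PV): X=-5765092.0850, Y=1097467.3107, Z=2500521.6173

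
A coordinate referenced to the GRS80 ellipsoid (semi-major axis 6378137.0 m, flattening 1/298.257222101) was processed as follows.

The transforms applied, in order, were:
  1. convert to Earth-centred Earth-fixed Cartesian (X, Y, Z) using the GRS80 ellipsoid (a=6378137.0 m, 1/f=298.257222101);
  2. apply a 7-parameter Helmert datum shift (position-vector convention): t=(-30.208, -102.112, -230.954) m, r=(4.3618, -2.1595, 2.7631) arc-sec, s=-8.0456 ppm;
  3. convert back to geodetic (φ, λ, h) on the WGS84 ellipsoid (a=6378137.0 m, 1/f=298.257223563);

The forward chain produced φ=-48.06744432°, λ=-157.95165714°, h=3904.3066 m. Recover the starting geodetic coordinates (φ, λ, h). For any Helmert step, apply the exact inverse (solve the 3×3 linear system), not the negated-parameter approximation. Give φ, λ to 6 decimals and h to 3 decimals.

φ=-48.065489°, λ=-157.952549°, h=3739.043 m

start: φ=-48.067444°, λ=-157.951657°, h=3904.307 m
→ ECEF (a=6378137.000, f=1/298.257223563): X=-3960273.7764, Y=-1603942.6922, Z=-4724795.5315
→ Helmert⁻¹: X=-3960346.3806, Y=-1603900.3395, Z=-4724527.2097
→ geod (Bowring, a=6378137.000): φ=-48.06548900°, λ=-157.95254900°, h=3739.0430 m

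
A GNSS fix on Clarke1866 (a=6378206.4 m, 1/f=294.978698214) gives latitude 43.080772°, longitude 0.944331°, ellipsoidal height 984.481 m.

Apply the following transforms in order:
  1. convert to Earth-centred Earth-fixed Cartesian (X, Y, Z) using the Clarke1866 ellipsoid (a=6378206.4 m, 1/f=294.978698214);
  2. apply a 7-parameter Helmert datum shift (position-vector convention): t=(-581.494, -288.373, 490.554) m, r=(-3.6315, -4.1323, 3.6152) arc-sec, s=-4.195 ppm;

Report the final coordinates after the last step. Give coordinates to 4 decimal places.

X=4665356.7889 m, Y=76780.6654 m, Z=4335095.3705 m

start: φ=43.080772°, λ=0.944331°, h=984.481 m
→ ECEF (a=6378206.400, f=1/294.978698214): X=4666046.0424, Y=76911.2662, Z=4334530.8750
→ Helmert 7p (PV): X=4665356.7889, Y=76780.6654, Z=4335095.3705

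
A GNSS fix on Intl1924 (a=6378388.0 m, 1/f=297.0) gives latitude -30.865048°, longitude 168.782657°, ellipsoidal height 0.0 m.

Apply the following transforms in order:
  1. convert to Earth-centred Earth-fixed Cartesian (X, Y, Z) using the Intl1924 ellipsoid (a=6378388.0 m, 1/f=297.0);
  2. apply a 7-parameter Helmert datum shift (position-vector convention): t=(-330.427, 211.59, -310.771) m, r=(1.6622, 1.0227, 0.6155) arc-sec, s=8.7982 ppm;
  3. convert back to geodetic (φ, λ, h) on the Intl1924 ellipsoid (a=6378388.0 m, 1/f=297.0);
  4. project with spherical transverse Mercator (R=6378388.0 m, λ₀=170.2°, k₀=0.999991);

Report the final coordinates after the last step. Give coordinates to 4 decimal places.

start: φ=-30.865048°, λ=168.782657°, h=0.000 m
→ ECEF (a=6378388.000, f=1/297.0): X=-5375231.4593, Y=1066015.4231, Z=-3253107.0996
→ Helmert 7p (PV): X=-5375628.4894, Y=1066246.5678, Z=-3253411.2498
→ geod (Bowring, a=6378388.000): φ=-30.86539265°, λ=168.78109407°, h=528.9245 m
→ tm (R=6378388.0, λ₀=170.2°): E=-135592.6178, N=-3436885.5303

E=-135592.6178 m, N=-3436885.5303 m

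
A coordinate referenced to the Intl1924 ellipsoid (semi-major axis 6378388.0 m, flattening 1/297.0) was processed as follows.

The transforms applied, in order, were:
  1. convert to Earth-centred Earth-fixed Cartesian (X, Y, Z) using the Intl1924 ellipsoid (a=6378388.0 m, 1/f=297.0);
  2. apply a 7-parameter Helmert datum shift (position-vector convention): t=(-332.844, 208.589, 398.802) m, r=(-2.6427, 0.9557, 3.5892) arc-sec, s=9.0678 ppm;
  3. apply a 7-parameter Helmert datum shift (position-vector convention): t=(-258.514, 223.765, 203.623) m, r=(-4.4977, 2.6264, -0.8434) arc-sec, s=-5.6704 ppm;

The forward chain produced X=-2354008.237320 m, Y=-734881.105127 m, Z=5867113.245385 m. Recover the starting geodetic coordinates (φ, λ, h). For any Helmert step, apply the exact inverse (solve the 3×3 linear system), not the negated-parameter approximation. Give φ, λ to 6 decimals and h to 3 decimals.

φ=67.339759°, λ=-162.645808°, h=3440.180 m

start: X=-2354008.2373, Y=-734881.1051, Z=5867113.2454 m
→ Helmert⁻¹: X=-2353834.7678, Y=-735246.5935, Z=5866896.8862
→ Helmert⁻¹: X=-2353520.5623, Y=-735482.7218, Z=5866424.5606
→ geod (Bowring, a=6378388.000): φ=67.33975900°, λ=-162.64580800°, h=3440.1800 m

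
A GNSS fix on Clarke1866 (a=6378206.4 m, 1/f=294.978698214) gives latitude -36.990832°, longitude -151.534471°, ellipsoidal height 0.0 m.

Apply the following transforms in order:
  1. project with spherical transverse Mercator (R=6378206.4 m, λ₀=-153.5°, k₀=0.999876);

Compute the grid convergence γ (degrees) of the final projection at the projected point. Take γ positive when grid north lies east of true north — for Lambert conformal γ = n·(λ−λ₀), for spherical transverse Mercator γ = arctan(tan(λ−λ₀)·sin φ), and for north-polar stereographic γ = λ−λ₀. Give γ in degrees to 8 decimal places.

start: φ=-36.990832°, λ=-151.534471°, h=0.000 m
→ into tm (λ₀=-153.5°): φ=-36.99083200°, λ−λ₀=1.96552900°
convergence γ = -1.18292972°

-1.18292972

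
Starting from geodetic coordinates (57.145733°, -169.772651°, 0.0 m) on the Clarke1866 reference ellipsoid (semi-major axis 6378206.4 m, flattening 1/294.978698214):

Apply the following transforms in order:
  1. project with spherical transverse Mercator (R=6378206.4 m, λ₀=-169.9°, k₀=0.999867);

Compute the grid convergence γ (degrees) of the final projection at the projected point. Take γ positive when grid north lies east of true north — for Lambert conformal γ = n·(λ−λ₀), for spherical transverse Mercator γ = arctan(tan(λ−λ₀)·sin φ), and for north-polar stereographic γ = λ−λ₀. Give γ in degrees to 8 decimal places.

start: φ=57.145733°, λ=-169.772651°, h=0.000 m
→ into tm (λ₀=-169.9°): φ=57.14573300°, λ−λ₀=0.12734900°
convergence γ = 0.10697998°

0.10697998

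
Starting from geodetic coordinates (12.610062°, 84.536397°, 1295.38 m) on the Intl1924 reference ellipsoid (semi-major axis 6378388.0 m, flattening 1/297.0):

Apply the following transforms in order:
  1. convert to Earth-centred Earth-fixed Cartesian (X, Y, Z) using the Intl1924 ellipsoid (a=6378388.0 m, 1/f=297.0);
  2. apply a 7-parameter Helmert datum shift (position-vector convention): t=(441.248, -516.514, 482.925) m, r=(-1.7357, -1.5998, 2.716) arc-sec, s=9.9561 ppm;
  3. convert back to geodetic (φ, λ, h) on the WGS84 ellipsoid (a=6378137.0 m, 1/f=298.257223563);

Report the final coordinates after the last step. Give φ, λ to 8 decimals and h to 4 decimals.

φ=12.61446082°, λ=84.53276550°, h=1250.1709 m

start: φ=12.610062°, λ=84.536397°, h=1295.380 m
→ ECEF (a=6378388.000, f=1/297.0): X=592874.1866, Y=6198503.8467, Z=1383638.5284
→ Helmert 7p (PV): X=593228.9857, Y=6198068.4958, Z=1384087.6670
→ geod (Bowring, a=6378137.000): φ=12.61446082°, λ=84.53276550°, h=1250.1709 m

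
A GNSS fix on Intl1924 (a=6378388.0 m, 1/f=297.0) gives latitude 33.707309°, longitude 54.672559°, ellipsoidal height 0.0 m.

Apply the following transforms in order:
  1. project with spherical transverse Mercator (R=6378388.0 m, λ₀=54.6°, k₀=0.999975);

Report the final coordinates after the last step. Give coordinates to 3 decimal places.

E=6719.411 m, N=3752336.689 m

start: φ=33.707309°, λ=54.672559°, h=0.000 m
→ tm (R=6378388.0, λ₀=54.6°): E=6719.4109, N=3752336.6885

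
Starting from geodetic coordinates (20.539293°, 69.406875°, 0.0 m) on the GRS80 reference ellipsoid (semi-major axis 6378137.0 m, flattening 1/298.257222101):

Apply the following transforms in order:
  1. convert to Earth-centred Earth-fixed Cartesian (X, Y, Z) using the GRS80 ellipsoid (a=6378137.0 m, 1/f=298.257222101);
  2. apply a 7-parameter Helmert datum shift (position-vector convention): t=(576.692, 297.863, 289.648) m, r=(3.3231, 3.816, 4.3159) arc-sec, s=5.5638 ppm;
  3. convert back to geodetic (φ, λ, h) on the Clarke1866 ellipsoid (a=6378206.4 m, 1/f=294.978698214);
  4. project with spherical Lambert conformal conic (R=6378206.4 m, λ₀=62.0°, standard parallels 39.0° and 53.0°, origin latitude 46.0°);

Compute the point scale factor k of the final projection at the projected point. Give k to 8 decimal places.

1.08670801

start: φ=20.539293°, λ=69.406875°, h=0.000 m
→ ECEF (a=6378137.000, f=1/298.257222101): X=2101636.4444, Y=5593350.9014, Z=2223703.1503
→ Helmert 7p (PV): X=2102148.9330, Y=5593688.0338, Z=2224056.4031
→ geod (Bowring, a=6378206.400): φ=20.54211790°, λ=69.40341210°, h=548.0835 m
→ into lcc (λ₀=62.0°): φ=20.54211790°, λ−λ₀=7.40341210°
scale k = 1.08670801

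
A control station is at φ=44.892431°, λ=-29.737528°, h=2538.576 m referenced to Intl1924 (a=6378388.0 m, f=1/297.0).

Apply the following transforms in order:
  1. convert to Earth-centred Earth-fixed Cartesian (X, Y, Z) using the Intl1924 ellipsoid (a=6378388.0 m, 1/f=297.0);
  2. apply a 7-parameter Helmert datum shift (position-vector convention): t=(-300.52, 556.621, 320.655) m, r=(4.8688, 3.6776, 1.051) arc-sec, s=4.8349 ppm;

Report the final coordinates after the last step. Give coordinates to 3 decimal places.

start: φ=44.892431°, λ=-29.737528°, h=2538.576 m
→ ECEF (a=6378388.000, f=1/297.0): X=3931731.7613, Y=-2246034.5513, Z=4480759.5952
→ Helmert 7p (PV): X=3931541.5854, Y=-2245574.5229, Z=4480978.7960

X=3931541.585 m, Y=-2245574.523 m, Z=4480978.796 m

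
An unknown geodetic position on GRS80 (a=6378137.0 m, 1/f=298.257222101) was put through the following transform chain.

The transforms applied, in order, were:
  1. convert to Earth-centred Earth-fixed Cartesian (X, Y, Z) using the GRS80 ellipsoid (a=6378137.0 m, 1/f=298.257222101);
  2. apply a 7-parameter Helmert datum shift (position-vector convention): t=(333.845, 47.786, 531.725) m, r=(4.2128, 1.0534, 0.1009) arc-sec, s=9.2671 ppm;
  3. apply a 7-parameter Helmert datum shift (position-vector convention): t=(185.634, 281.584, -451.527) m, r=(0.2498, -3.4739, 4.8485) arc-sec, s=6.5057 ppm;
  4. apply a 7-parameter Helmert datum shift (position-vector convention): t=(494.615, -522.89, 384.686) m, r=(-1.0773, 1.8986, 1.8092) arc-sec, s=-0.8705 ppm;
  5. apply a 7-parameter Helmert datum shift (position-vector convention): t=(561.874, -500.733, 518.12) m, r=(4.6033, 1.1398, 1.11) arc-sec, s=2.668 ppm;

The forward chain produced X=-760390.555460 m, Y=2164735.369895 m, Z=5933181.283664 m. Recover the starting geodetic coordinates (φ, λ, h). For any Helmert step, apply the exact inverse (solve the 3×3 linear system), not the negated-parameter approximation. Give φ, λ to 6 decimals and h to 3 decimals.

start: X=-760390.5555, Y=2164735.3699, Z=5933181.2837 m
→ Helmert⁻¹: X=-760971.5294, Y=2165366.8214, Z=5932594.8049
→ Helmert⁻¹: X=-761502.4141, Y=2165867.2928, Z=5932219.5856
→ Helmert⁻¹: X=-761532.2706, Y=2165596.7058, Z=5932642.7197
→ Helmert⁻¹: X=-761888.2909, Y=2165650.3810, Z=5932007.8990
→ geod (Bowring, a=6378137.000): φ=68.97214000°, λ=109.38216600°, h=1231.4080 m

φ=68.972140°, λ=109.382166°, h=1231.408 m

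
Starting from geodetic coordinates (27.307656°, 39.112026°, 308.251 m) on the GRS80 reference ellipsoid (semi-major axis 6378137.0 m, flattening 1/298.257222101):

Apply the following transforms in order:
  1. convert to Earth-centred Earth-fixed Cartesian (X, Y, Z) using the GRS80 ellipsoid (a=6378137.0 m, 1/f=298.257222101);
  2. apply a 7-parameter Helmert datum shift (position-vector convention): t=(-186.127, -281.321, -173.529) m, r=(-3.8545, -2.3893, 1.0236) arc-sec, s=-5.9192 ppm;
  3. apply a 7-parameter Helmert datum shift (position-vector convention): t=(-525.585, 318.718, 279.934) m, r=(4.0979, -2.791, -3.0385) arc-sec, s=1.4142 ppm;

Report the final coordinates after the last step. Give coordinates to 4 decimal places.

start: φ=27.307656°, λ=39.112026°, h=308.251 m
→ ECEF (a=6378137.000, f=1/298.257222101): X=4400675.5900, Y=3577866.0103, Z=2908689.8088
→ Helmert 7p (PV): X=4400411.9662, Y=3577639.7044, Z=2908483.1785
→ Helmert 7p (PV): X=4399905.9516, Y=3577840.8756, Z=2908897.8461

X=4399905.9516 m, Y=3577840.8756 m, Z=2908897.8461 m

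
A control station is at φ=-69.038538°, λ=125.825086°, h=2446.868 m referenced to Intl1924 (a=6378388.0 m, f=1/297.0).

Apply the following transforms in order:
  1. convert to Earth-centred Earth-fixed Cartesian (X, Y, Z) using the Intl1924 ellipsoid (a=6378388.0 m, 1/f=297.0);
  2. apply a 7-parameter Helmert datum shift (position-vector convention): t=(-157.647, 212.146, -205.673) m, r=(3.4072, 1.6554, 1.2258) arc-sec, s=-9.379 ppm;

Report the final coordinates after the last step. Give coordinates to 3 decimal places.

start: φ=-69.038538°, λ=125.825086°, h=2446.868 m
→ ECEF (a=6378388.000, f=1/297.0): X=-1340013.3766, Y=1856260.7840, Z=-5935935.2177
→ Helmert 7p (PV): X=-1340217.1260, Y=1856545.6090, Z=-5936043.8007

X=-1340217.126 m, Y=1856545.609 m, Z=-5936043.801 m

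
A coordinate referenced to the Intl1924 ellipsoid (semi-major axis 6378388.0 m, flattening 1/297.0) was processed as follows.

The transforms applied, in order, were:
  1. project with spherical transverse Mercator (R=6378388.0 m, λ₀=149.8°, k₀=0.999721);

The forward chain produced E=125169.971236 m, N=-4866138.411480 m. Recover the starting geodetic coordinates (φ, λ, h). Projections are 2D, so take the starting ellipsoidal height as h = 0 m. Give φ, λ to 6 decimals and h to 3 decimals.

φ=-43.713189°, λ=151.355993°, h=0.000 m

start: E=125169.9712, N=-4866138.4115 m
→ tm⁻¹: φ=-43.71318900°, λ=151.35599300°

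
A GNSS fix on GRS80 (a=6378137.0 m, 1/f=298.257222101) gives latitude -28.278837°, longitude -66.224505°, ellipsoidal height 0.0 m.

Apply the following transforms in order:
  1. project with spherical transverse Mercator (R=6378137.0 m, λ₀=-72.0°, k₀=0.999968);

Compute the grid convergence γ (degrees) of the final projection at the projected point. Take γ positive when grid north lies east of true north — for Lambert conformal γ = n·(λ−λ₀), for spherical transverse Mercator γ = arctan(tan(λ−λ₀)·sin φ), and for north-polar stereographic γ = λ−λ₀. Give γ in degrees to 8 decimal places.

-2.74342242

start: φ=-28.278837°, λ=-66.224505°, h=0.000 m
→ into tm (λ₀=-72.0°): φ=-28.27883700°, λ−λ₀=5.77549500°
convergence γ = -2.74342242°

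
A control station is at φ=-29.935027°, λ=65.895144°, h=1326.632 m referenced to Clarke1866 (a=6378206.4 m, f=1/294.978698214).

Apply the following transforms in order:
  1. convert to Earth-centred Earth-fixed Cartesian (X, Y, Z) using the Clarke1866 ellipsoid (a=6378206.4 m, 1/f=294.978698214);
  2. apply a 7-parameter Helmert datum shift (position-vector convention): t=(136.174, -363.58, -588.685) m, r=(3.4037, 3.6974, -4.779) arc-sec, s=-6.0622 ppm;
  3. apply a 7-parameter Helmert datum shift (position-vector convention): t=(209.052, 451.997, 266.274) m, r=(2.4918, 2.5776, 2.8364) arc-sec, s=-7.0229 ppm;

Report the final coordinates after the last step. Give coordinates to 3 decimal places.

start: φ=-29.935027°, λ=65.895144°, h=1326.632 m
→ ECEF (a=6378206.400, f=1/294.978698214): X=2259767.6148, Y=5050625.3202, Z=-3164623.3902
→ Helmert 7p (PV): X=2259950.3810, Y=5050230.9866, Z=-3165150.0550
→ Helmert 7p (PV): X=2260034.5619, Y=5050716.8299, Z=-3164828.7845

X=2260034.562 m, Y=5050716.830 m, Z=-3164828.784 m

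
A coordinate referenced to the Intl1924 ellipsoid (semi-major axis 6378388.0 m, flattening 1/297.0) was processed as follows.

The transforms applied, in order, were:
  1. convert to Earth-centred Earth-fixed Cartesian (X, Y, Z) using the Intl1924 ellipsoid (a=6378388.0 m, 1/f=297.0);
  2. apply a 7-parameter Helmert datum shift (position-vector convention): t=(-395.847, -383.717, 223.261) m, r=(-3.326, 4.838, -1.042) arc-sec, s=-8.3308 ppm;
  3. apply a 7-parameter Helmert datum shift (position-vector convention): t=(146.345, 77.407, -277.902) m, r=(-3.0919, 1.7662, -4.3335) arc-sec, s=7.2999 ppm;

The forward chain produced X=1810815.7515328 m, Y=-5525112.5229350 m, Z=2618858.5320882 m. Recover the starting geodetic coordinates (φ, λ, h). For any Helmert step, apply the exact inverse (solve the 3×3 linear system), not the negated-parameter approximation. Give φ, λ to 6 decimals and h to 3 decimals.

φ=24.392764°, λ=-71.850082°, h=1943.799 m

start: X=1810815.7515, Y=-5525112.5229, Z=2618858.5321 m
→ Helmert⁻¹: X=1810749.8427, Y=-5525150.8136, Z=2619049.9981
→ Helmert⁻¹: X=1811127.2635, Y=-5524846.2012, Z=2618801.9471
→ geod (Bowring, a=6378388.000): φ=24.39276400°, λ=-71.85008200°, h=1943.7990 m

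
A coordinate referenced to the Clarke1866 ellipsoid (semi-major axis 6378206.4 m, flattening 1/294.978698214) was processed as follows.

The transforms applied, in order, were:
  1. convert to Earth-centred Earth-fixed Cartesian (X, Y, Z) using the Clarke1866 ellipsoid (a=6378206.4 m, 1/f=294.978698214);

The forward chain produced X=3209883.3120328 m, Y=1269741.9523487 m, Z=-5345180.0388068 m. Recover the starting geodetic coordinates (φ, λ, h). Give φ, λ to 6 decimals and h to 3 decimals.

φ=-57.322869°, λ=21.582395°, h=-20.869 m

start: X=3209883.3120, Y=1269741.9523, Z=-5345180.0388 m
→ geod (Bowring, a=6378206.400): φ=-57.32286900°, λ=21.58239500°, h=-20.8690 m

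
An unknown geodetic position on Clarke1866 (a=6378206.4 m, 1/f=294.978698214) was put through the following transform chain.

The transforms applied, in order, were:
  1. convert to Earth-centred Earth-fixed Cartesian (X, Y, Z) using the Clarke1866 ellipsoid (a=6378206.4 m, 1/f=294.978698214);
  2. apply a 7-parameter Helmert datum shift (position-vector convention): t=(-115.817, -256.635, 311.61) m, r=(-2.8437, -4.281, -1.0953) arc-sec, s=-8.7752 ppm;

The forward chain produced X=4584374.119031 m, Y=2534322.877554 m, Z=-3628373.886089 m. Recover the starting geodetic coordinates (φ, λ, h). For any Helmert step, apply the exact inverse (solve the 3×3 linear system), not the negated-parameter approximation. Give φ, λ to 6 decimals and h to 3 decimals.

φ=-34.893277°, λ=28.937617°, h=1404.074 m

start: X=4584374.1190, Y=2534322.8776, Z=-3628373.8861 m
→ Helmert⁻¹: X=4584441.3918, Y=2534676.1270, Z=-3628777.5436
→ geod (Bowring, a=6378206.400): φ=-34.89327700°, λ=28.93761700°, h=1404.0740 m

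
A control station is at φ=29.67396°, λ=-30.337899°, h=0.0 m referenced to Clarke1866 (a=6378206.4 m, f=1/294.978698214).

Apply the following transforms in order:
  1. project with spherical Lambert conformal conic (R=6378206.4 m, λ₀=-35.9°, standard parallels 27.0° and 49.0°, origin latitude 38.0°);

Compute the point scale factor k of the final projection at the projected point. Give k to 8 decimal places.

start: φ=29.673960°, λ=-30.337899°, h=0.000 m
→ into lcc (λ₀=-35.9°): φ=29.67396000°, λ−λ₀=5.56210100°
scale k = 0.99234939

0.99234939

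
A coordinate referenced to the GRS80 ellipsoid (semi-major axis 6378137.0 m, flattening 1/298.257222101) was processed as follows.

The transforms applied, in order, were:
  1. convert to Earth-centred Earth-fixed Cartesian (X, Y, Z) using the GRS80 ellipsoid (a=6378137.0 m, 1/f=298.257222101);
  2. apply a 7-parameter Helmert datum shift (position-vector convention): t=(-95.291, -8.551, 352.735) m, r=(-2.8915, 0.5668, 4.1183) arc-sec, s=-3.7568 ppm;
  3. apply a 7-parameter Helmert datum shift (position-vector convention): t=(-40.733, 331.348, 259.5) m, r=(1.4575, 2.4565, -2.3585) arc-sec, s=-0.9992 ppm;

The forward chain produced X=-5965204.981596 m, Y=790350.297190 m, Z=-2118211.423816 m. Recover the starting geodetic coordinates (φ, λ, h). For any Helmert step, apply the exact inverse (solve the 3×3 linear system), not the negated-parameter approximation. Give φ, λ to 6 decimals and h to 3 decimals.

start: X=-5965204.9816, Y=790350.2972, Z=-2118211.4238 m
→ Helmert⁻¹: X=-5965154.0106, Y=789936.5610, Z=-2118549.6641
→ Helmert⁻¹: X=-5965059.5315, Y=790096.8823, Z=-2118915.6751
→ geod (Bowring, a=6378137.000): φ=-19.52031000°, λ=172.45485600°, h=3573.8910 m

φ=-19.520310°, λ=172.454856°, h=3573.891 m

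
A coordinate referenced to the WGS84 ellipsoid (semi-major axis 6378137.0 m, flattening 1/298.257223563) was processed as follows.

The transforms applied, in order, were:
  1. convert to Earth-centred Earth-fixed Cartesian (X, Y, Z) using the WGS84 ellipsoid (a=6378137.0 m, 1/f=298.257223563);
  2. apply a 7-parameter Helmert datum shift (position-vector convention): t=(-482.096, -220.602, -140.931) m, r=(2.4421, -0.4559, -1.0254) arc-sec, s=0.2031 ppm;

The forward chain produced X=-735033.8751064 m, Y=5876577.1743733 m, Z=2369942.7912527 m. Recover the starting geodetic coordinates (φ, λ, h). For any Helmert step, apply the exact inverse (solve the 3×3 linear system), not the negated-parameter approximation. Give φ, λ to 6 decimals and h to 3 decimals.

φ=21.942688°, λ=97.124757°, h=3981.029 m

start: X=-735033.8751, Y=5876577.1744, Z=2369942.7913 m
→ Helmert⁻¹: X=-734575.6069, Y=5876820.9911, Z=2370015.2851
→ geod (Bowring, a=6378137.000): φ=21.94268800°, λ=97.12475700°, h=3981.0290 m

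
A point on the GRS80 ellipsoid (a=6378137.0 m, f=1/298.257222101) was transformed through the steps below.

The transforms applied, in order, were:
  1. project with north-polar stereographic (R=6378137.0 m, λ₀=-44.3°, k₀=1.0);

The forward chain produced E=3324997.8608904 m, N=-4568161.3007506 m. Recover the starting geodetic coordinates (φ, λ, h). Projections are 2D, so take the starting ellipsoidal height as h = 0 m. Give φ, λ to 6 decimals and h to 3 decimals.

φ=42.220242°, λ=-8.250494°, h=0.000 m

start: E=3324997.8609, N=-4568161.3008 m
→ stereo⁻¹: φ=42.22024200°, λ=-8.25049400°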